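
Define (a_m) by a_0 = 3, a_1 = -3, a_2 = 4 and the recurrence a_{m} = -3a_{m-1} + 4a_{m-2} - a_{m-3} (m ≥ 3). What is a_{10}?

The ordinary generating function has denominator 1 + 3q - 4q^2 + q^3.
Iterating the recurrence: a_0,…,a_{10} = 3, -3, 4, -27, 100, -412, 1663, -6737, 27275, -110436, 447145.

447145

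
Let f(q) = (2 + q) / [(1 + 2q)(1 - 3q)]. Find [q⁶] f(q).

1059

Partial fractions give a closed form: a_n = (3/5)·(-2)^n + (7/5)·3^n.
At n = 6: a_6 = 1059.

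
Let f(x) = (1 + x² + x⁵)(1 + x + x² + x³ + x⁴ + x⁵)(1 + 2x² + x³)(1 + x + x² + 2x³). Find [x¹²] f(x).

25

(1 + x² + x⁵) has coefficients 1,0,1,0,0,1 for degrees 0…5.
(1 + x + x² + x³ + x⁴ + x⁵) has coefficients 1,1,1,1,1,1,0,0,0,0,0,0,0 for degrees 0…12.
Multiplying by (1 + 2x² + x³) gives running coefficients 1,1,3,4,4,4,3,3,1,0,0,0,0 for degrees 0…12.
Finally multiplying by (1 + x + x² + 2x³), the product of all factors after the first has coefficients 1,2,5,10,13,18,19,18,15,10,7,2,0 for degrees 0…12.
[x¹²] = 1·0 + 1·7 + 1·18 = 25.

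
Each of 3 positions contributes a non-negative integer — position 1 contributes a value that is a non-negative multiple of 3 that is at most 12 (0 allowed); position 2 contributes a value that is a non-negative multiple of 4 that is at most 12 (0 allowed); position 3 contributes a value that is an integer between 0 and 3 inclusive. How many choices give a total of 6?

The generating function for the choices is (1 + t^3 + t^6 + t^9 + t^12)·(1 + t^4 + t^8 + t^12)·(1 + t + t^2 + t^3); the count is [t^6].
(1 + t^3 + t^6 + t^9 + t^12) has coefficients 1,0,0,1,0,0,1 for degrees 0…6.
(1 + t^4 + t^8 + t^12) has coefficients 1,0,0,0,1,0,0 for degrees 0…6.
Finally multiplying by (1 + t + t^2 + t^3), the product of all factors after the first has coefficients 1,1,1,1,1,1,1 for degrees 0…6.
[t^6] = 1·1 + 1·1 + 1·1 = 3.

3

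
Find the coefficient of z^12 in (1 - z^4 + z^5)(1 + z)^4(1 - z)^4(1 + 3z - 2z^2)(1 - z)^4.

(1 - z^4 + z^5) has coefficients 1,0,0,0,-1,1 for degrees 0…5.
(1 + z)^4 has coefficients 1,4,6,4,1,0,0,0,0,0,0,0,0 for degrees 0…12.
Multiplying by (1 - z)^4 gives running coefficients 1,0,-4,0,6,0,-4,0,1,0,0,0,0 for degrees 0…12.
Multiplying by (1 + 3z - 2z^2) gives running coefficients 1,3,-6,-12,14,18,-16,-12,9,3,-2,0,0 for degrees 0…12.
Finally multiplying by (1 - z)^4, the product of all factors after the first has coefficients 1,-1,-12,26,15,-83,38,92,-97,-23,72,-22,-15 for degrees 0…12.
[z^12] = 1·(-15) − 1·(-97) + 1·92 = 174.

174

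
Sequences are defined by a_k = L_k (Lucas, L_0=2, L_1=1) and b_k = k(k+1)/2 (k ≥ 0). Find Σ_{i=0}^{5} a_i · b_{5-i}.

The convolution is the x^5 coefficient of A(x)B(x).
Σ = 2·15 + 1·10 + 3·6 + 4·3 + 7·1 + 11·0 = 77.

77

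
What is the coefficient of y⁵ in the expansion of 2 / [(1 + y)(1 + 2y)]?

-126

The denominator gives the recurrence a_n = −3a_(n−1) − 2a_(n−2) for n ≥ 2; the numerator fixes a_0 = 2, a_1 = -6.
Iterating: 2, -6, 14, -30, 62, -126, so a_5 = -126.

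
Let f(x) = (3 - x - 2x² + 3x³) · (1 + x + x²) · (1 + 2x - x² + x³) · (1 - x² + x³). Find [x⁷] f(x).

-4

(3 - x - 2x² + 3x³) has coefficients 3,-1,-2,3 for degrees 0…3.
(1 + x + x²) has coefficients 1,1,1,0,0,0,0,0 for degrees 0…7.
Multiplying by (1 + 2x - x² + x³) gives running coefficients 1,3,2,2,0,1,0,0 for degrees 0…7.
Finally multiplying by (1 - x² + x³), the product of all factors after the first has coefficients 1,3,1,0,1,1,2,-1 for degrees 0…7.
[x⁷] = 3·(-1) − 1·2 − 2·1 + 3·1 = -4.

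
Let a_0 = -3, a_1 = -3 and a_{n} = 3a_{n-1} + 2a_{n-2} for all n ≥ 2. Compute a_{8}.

The ordinary generating function has denominator 1 - 3t - 2t^2.
Iterating the recurrence: a_0,…,a_{8} = -3, -3, -15, -51, -183, -651, -2319, -8259, -29415.

-29415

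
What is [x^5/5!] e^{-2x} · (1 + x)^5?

The EGF product rule gives c_5 = Σ_{k_1+k_2=5} C(5; k_1,k_2) · ∏ g_i(k_i), where e^{-2x} gives (-2)^k; (1+x)^5 gives the falling factorial (5)_k.
g_1(k) for k = 0…5: 1, -2, 4, -8, 16, -32.
g_2(k) for k = 0…5: 1, 5, 20, 60, 120, 120.
c_5 = Σ_k C(5,k)·g_1(k)·g_2(5−k) = 1·1·120 + 5·(-2)·120 + 10·4·60 + 10·(-8)·20 + 5·16·5 + 1·(-32)·1 = 120 − 1200 + 2400 − 1600 + 400 − 32 = 88.

88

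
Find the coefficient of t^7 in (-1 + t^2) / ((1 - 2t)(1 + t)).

The denominator gives the recurrence a_n = a_(n−1) + 2a_(n−2) for n ≥ 3; the numerator fixes a_0 = -1, a_1 = -1, a_2 = -2.
Iterating: -1, -1, -2, -4, -8, -16, -32, -64, so a_7 = -64.

-64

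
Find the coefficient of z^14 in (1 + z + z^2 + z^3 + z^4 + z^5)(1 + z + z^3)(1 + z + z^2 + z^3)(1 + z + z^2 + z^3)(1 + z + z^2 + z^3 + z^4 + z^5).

(1 + z + z^2 + z^3 + z^4 + z^5) has coefficients 1,1,1,1,1,1 for degrees 0…5.
(1 + z + z^3) has coefficients 1,1,0,1,0,0,0,0,0,0,0,0,0,0,0 for degrees 0…14.
Multiplying by (1 + z + z^2 + z^3) gives running coefficients 1,2,2,3,2,1,1,0,0,0,0,0,0,0,0 for degrees 0…14.
Multiplying by (1 + z + z^2 + z^3) gives running coefficients 1,3,5,8,9,8,7,4,2,1,0,0,0,0,0 for degrees 0…14.
Finally multiplying by (1 + z + z^2 + z^3 + z^4 + z^5), the product of all factors after the first has coefficients 1,4,9,17,26,34,40,41,38,31,22,14,7,3,1 for degrees 0…14.
[z^14] = 1·1 + 1·3 + 1·7 + 1·14 + 1·22 + 1·31 = 78.

78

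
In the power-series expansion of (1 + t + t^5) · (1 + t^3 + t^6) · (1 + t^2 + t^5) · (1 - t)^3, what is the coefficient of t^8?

3

(1 + t + t^5) has coefficients 1,1,0,0,0,1 for degrees 0…5.
(1 + t^3 + t^6) has coefficients 1,0,0,1,0,0,1,0,0 for degrees 0…8.
Multiplying by (1 + t^2 + t^5) gives running coefficients 1,0,1,1,0,2,1,0,2 for degrees 0…8.
Finally multiplying by (1 - t)^3, the product of all factors after the first has coefficients 1,-3,4,-3,0,4,-6,3,3 for degrees 0…8.
[t^8] = 1·3 + 1·3 + 1·(-3) = 3.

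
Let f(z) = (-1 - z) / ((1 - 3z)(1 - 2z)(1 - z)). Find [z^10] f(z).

Partial fractions give a closed form: a_n = (-6)·3^n + (6)·2^n + (-1)·1^n.
At n = 10: a_10 = -348151.

-348151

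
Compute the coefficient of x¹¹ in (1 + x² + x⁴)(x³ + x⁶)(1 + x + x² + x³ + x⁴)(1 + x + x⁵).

10

(1 + x² + x⁴) has coefficients 1,0,1,0,1 for degrees 0…4.
(x³ + x⁶) has coefficients 0,0,0,1,0,0,1,0,0,0,0,0 for degrees 0…11.
Multiplying by (1 + x + x² + x³ + x⁴) gives running coefficients 0,0,0,1,1,1,2,2,1,1,1,0 for degrees 0…11.
Finally multiplying by (1 + x + x⁵), the product of all factors after the first has coefficients 0,0,0,1,2,2,3,4,4,3,3,3 for degrees 0…11.
[x¹¹] = 1·3 + 1·3 + 1·4 = 10.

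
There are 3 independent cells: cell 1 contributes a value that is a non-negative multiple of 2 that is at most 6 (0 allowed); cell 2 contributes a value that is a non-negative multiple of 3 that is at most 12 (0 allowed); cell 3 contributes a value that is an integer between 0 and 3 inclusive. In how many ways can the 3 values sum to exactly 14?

5

The generating function for the choices is (1 + y² + y⁴ + y⁶)·(1 + y³ + y⁶ + y⁹ + y¹²)·(1 + y + y² + y³); the count is [y¹⁴].
(1 + y² + y⁴ + y⁶) has coefficients 1,0,1,0,1,0,1 for degrees 0…6.
(1 + y³ + y⁶ + y⁹ + y¹²) has coefficients 1,0,0,1,0,0,1,0,0,1,0,0,1,0,0 for degrees 0…14.
Finally multiplying by (1 + y + y² + y³), the product of all factors after the first has coefficients 1,1,1,2,1,1,2,1,1,2,1,1,2,1,1 for degrees 0…14.
[y¹⁴] = 1·1 + 1·2 + 1·1 + 1·1 = 5.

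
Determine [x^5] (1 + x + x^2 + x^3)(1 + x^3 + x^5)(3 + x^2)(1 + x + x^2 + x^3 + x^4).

(1 + x + x^2 + x^3) has coefficients 1,1,1,1 for degrees 0…3.
(1 + x^3 + x^5) has coefficients 1,0,0,1,0,1 for degrees 0…5.
Multiplying by (3 + x^2) gives running coefficients 3,0,1,3,0,4 for degrees 0…5.
Finally multiplying by (1 + x + x^2 + x^3 + x^4), the product of all factors after the first has coefficients 3,3,4,7,7,8 for degrees 0…5.
[x^5] = 1·8 + 1·7 + 1·7 + 1·4 = 26.

26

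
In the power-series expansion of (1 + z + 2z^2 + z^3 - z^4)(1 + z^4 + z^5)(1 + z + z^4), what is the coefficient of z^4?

(1 + z + 2z^2 + z^3 - z^4) has coefficients 1,1,2,1,-1 for degrees 0…4.
(1 + z^4 + z^5) has coefficients 1,0,0,0,1 for degrees 0…4.
Finally multiplying by (1 + z + z^4), the product of all factors after the first has coefficients 1,1,0,0,2 for degrees 0…4.
[z^4] = 1·2 + 1·0 + 2·0 + 1·1 − 1·1 = 2.

2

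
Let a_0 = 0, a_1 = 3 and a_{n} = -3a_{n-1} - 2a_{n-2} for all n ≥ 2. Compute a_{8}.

-765

The ordinary generating function has denominator 1 + 3t + 2t^2.
Iterating the recurrence: a_0,…,a_{8} = 0, 3, -9, 21, -45, 93, -189, 381, -765.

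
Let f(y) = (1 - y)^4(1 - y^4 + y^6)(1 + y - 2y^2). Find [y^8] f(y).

15

(1 - y)^4 has coefficients 1,-4,6,-4,1 for degrees 0…4.
(1 - y^4 + y^6) has coefficients 1,0,0,0,-1,0,1,0,0 for degrees 0…8.
Finally multiplying by (1 + y - 2y^2), the product of all factors after the first has coefficients 1,1,-2,0,-1,-1,3,1,-2 for degrees 0…8.
[y^8] = 1·(-2) − 4·1 + 6·3 − 4·(-1) + 1·(-1) = 15.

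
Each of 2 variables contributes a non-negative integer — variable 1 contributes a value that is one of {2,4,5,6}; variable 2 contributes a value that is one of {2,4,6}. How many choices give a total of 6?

The generating function for the choices is (t^2 + t^4 + t^5 + t^6)·(t^2 + t^4 + t^6); the count is [t^6].
(t^2 + t^4 + t^5 + t^6) has coefficients 0,0,1,0,1,1,1 for degrees 0…6.
(t^2 + t^4 + t^6) has coefficients 0,0,1,0,1,0,1 for degrees 0…6.
[t^6] = 1·1 + 1·1 + 1·0 + 1·0 = 2.

2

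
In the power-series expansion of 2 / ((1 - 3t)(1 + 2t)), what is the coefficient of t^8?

8078

Partial fractions give a closed form: a_n = (6/5)·3^n + (4/5)·(-2)^n.
At n = 8: a_8 = 8078.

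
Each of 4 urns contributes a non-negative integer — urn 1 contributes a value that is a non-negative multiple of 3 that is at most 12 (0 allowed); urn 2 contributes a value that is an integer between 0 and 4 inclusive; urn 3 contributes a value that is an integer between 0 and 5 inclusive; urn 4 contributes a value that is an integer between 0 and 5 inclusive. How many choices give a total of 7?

The generating function for the choices is (1 + z^3 + z^6 + z^9 + z^12)·(1 + z + z^2 + z^3 + z^4)·(1 + z + z^2 + z^3 + z^4 + z^5)·(1 + z + z^2 + z^3 + z^4 + z^5); the count is [z^7].
(1 + z^3 + z^6 + z^9 + z^12) has coefficients 1,0,0,1,0,0,1,0 for degrees 0…7.
(1 + z + z^2 + z^3 + z^4) has coefficients 1,1,1,1,1,0,0,0 for degrees 0…7.
Multiplying by (1 + z + z^2 + z^3 + z^4 + z^5) gives running coefficients 1,2,3,4,5,5,4,3 for degrees 0…7.
Finally multiplying by (1 + z + z^2 + z^3 + z^4 + z^5), the product of all factors after the first has coefficients 1,3,6,10,15,20,23,24 for degrees 0…7.
[z^7] = 1·24 + 1·15 + 1·3 = 42.

42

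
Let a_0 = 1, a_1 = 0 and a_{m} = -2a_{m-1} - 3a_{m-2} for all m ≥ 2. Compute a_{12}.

789

The ordinary generating function has denominator 1 + 2q + 3q^2.
Iterating the recurrence: a_0,…,a_{12} = 1, 0, -3, 6, -3, -12, 33, -30, -39, 168, -219, -66, 789.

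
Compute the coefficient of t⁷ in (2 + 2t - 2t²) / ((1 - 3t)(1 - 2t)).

15398

The denominator gives the recurrence a_n = 5a_(n−1) − 6a_(n−2) for n ≥ 3; the numerator fixes a_0 = 2, a_1 = 12, a_2 = 46.
Iterating: 2, 12, 46, 158, 514, 1622, 5026, 15398, so a_7 = 15398.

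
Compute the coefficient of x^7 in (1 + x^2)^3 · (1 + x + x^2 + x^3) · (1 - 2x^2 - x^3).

(1 + x^2)^3 has coefficients 1,0,3,0,3,0,1 for degrees 0…6.
(1 + x + x^2 + x^3) has coefficients 1,1,1,1,0,0,0,0 for degrees 0…7.
Finally multiplying by (1 - 2x^2 - x^3), the product of all factors after the first has coefficients 1,1,-1,-2,-3,-3,-1,0 for degrees 0…7.
[x^7] = 1·0 + 3·(-3) + 3·(-2) + 1·1 = -14.

-14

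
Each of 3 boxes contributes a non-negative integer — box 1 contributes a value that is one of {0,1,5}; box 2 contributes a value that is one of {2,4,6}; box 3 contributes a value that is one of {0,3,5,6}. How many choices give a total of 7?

The generating function for the choices is (1 + t + t⁵)·(t² + t⁴ + t⁶)·(1 + t³ + t⁵ + t⁶); the count is [t⁷].
(1 + t + t⁵) has coefficients 1,1,0,0,0,1 for degrees 0…5.
(t² + t⁴ + t⁶) has coefficients 0,0,1,0,1,0,1,0 for degrees 0…7.
Finally multiplying by (1 + t³ + t⁵ + t⁶), the product of all factors after the first has coefficients 0,0,1,0,1,1,1,2 for degrees 0…7.
[t⁷] = 1·2 + 1·1 + 1·1 = 4.

4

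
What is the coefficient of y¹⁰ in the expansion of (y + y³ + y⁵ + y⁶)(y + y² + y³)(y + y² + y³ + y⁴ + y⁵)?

8

(y + y³ + y⁵ + y⁶) has coefficients 0,1,0,1,0,1,1 for degrees 0…6.
(y + y² + y³) has coefficients 0,1,1,1,0,0,0,0,0,0,0 for degrees 0…10.
Finally multiplying by (y + y² + y³ + y⁴ + y⁵), the product of all factors after the first has coefficients 0,0,1,2,3,3,3,2,1,0,0 for degrees 0…10.
[y¹⁰] = 1·0 + 1·2 + 1·3 + 1·3 = 8.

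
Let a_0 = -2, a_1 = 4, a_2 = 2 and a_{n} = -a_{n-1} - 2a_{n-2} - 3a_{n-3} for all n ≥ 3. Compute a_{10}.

152

The ordinary generating function has denominator 1 + z + 2z^2 + 3z^3.
Iterating the recurrence: a_0,…,a_{10} = -2, 4, 2, -4, -12, 14, 22, -14, -72, 34, 152.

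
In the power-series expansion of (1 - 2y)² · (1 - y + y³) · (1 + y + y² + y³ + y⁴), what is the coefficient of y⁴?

(1 - 2y)² has coefficients 1,-4,4 for degrees 0…2.
(1 - y + y³) has coefficients 1,-1,0,1,0 for degrees 0…4.
Finally multiplying by (1 + y + y² + y³ + y⁴), the product of all factors after the first has coefficients 1,0,0,1,1 for degrees 0…4.
[y⁴] = 1·1 − 4·1 + 4·0 = -3.

-3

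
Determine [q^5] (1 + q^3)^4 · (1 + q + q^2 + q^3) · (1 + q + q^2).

(1 + q^3)^4 has coefficients 1,0,0,4,0,0 for degrees 0…5.
(1 + q + q^2 + q^3) has coefficients 1,1,1,1,0,0 for degrees 0…5.
Finally multiplying by (1 + q + q^2), the product of all factors after the first has coefficients 1,2,3,3,2,1 for degrees 0…5.
[q^5] = 1·1 + 4·3 = 13.

13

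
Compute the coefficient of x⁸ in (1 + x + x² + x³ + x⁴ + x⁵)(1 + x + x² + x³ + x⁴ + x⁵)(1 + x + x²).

(1 + x + x² + x³ + x⁴ + x⁵) has coefficients 1,1,1,1,1,1 for degrees 0…5.
(1 + x + x² + x³ + x⁴ + x⁵) has coefficients 1,1,1,1,1,1,0,0,0 for degrees 0…8.
Finally multiplying by (1 + x + x²), the product of all factors after the first has coefficients 1,2,3,3,3,3,2,1,0 for degrees 0…8.
[x⁸] = 1·0 + 1·1 + 1·2 + 1·3 + 1·3 + 1·3 = 12.

12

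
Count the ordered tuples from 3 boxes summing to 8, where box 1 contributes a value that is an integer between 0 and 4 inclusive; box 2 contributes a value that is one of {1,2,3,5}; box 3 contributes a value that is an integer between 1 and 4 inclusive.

12

The generating function for the choices is (1 + y + y^2 + y^3 + y^4)·(y + y^2 + y^3 + y^5)·(y + y^2 + y^3 + y^4); the count is [y^8].
(1 + y + y^2 + y^3 + y^4) has coefficients 1,1,1,1,1 for degrees 0…4.
(y + y^2 + y^3 + y^5) has coefficients 0,1,1,1,0,1,0,0,0 for degrees 0…8.
Finally multiplying by (y + y^2 + y^3 + y^4), the product of all factors after the first has coefficients 0,0,1,2,3,3,3,2,1 for degrees 0…8.
[y^8] = 1·1 + 1·2 + 1·3 + 1·3 + 1·3 = 12.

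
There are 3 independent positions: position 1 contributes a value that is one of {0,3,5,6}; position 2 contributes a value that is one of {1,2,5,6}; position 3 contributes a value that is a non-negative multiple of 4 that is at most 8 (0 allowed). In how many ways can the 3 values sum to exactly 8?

3

The generating function for the choices is (1 + t³ + t⁵ + t⁶)·(t + t² + t⁵ + t⁶)·(1 + t⁴ + t⁸); the count is [t⁸].
(1 + t³ + t⁵ + t⁶) has coefficients 1,0,0,1,0,1,1 for degrees 0…6.
(t + t² + t⁵ + t⁶) has coefficients 0,1,1,0,0,1,1,0,0 for degrees 0…8.
Finally multiplying by (1 + t⁴ + t⁸), the product of all factors after the first has coefficients 0,1,1,0,0,2,2,0,0 for degrees 0…8.
[t⁸] = 1·0 + 1·2 + 1·0 + 1·1 = 3.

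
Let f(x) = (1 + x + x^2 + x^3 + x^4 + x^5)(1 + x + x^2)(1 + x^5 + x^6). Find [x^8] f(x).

6

(1 + x + x^2 + x^3 + x^4 + x^5) has coefficients 1,1,1,1,1,1 for degrees 0…5.
(1 + x + x^2) has coefficients 1,1,1,0,0,0,0,0,0 for degrees 0…8.
Finally multiplying by (1 + x^5 + x^6), the product of all factors after the first has coefficients 1,1,1,0,0,1,2,2,1 for degrees 0…8.
[x^8] = 1·1 + 1·2 + 1·2 + 1·1 + 1·0 + 1·0 = 6.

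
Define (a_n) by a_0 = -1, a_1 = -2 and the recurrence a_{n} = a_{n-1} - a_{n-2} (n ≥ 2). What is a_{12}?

The ordinary generating function has denominator 1 - x + x^2.
Iterating the recurrence: a_0,…,a_{12} = -1, -2, -1, 1, 2, 1, -1, -2, -1, 1, 2, 1, -1.

-1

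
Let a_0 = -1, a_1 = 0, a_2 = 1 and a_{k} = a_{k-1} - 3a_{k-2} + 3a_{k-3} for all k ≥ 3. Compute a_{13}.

The ordinary generating function has denominator 1 - y + 3y^2 - 3y^3.
Iterating the recurrence: a_0,…,a_{13} = -1, 0, 1, -2, -5, 4, 13, -14, -41, 40, 121, -122, -365, 364.

364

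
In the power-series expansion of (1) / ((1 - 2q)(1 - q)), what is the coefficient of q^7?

Partial fractions give a closed form: a_n = (2)·2^n + (-1)·1^n.
At n = 7: a_7 = 255.

255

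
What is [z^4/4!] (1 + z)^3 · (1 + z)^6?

3024

The EGF product rule gives c_4 = Σ_{k_1+k_2=4} C(4; k_1,k_2) · ∏ g_i(k_i), where (1+z)^3 gives the falling factorial (3)_k; (1+z)^6 gives the falling factorial (6)_k.
g_1(k) for k = 0…4: 1, 3, 6, 6, 0.
g_2(k) for k = 0…4: 1, 6, 30, 120, 360.
c_4 = Σ_k C(4,k)·g_1(k)·g_2(4−k) = 1·1·360 + 4·3·120 + 6·6·30 + 4·6·6 = 360 + 1440 + 1080 + 144 = 3024.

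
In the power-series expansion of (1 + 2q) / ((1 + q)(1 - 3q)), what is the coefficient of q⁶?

The denominator gives the recurrence a_n = 2a_(n−1) + 3a_(n−2) for n ≥ 3; the numerator fixes a_0 = 1, a_1 = 4, a_2 = 11.
Iterating: 1, 4, 11, 34, 101, 304, 911, so a_6 = 911.

911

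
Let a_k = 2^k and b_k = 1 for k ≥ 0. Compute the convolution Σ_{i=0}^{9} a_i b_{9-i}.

1023

Write out a_i and b_{9-i} for i = 0,…,9 and sum the products.
Σ = 1·1 + 2·1 + 4·1 + 8·1 + 16·1 + 32·1 + 64·1 + 128·1 + 256·1 + 512·1 = 1023.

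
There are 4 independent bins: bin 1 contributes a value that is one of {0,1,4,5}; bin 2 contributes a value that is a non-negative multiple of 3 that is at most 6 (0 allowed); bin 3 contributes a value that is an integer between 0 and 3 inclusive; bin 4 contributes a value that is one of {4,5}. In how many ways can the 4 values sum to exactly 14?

The generating function for the choices is (1 + x + x^4 + x^5)·(1 + x^3 + x^6)·(1 + x + x^2 + x^3)·(x^4 + x^5); the count is [x^14].
(1 + x + x^4 + x^5) has coefficients 1,1,0,0,1,1 for degrees 0…5.
(1 + x^3 + x^6) has coefficients 1,0,0,1,0,0,1,0,0,0,0,0,0,0,0 for degrees 0…14.
Multiplying by (1 + x + x^2 + x^3) gives running coefficients 1,1,1,2,1,1,2,1,1,1,0,0,0,0,0 for degrees 0…14.
Finally multiplying by (x^4 + x^5), the product of all factors after the first has coefficients 0,0,0,0,1,2,2,3,3,2,3,3,2,2,1 for degrees 0…14.
[x^14] = 1·1 + 1·2 + 1·3 + 1·2 = 8.

8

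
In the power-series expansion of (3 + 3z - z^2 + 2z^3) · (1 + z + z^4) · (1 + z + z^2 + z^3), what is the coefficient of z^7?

(3 + 3z - z^2 + 2z^3) has coefficients 3,3,-1,2 for degrees 0…3.
(1 + z + z^4) has coefficients 1,1,0,0,1,0,0,0 for degrees 0…7.
Finally multiplying by (1 + z + z^2 + z^3), the product of all factors after the first has coefficients 1,2,2,2,2,1,1,1 for degrees 0…7.
[z^7] = 3·1 + 3·1 − 1·1 + 2·2 = 9.

9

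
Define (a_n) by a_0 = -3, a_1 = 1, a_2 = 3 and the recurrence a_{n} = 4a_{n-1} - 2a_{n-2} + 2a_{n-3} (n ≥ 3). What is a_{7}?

604

The ordinary generating function has denominator 1 - 4q + 2q^2 - 2q^3.
Iterating the recurrence: a_0,…,a_{7} = -3, 1, 3, 4, 12, 46, 168, 604.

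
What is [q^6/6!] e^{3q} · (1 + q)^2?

The EGF product rule gives c_6 = Σ_{k_1+k_2=6} C(6; k_1,k_2) · ∏ g_i(k_i), where e^{3q} gives (3)^k; (1+q)^2 gives the falling factorial (2)_k.
g_1(k) for k = 0…6: 1, 3, 9, 27, 81, 243, 729.
g_2(k) for k = 0…6: 1, 2, 2, 0, 0, 0, 0.
c_6 = Σ_k C(6,k)·g_1(k)·g_2(6−k) = 15·81·2 + 6·243·2 + 1·729·1 = 2430 + 2916 + 729 = 6075.

6075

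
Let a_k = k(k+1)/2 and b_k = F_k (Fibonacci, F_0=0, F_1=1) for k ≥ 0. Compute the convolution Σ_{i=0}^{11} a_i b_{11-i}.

This is [x^11] in the product of the two ordinary generating functions.
Σ = 0·89 + 1·55 + 3·34 + 6·21 + 10·13 + 15·8 + 21·5 + 28·3 + 36·2 + 45·1 + 55·1 + 66·0 = 894.

894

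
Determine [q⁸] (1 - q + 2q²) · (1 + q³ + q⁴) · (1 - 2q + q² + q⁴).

2

(1 - q + 2q²) has coefficients 1,-1,2 for degrees 0…2.
(1 + q³ + q⁴) has coefficients 1,0,0,1,1,0,0,0,0 for degrees 0…8.
Finally multiplying by (1 - 2q + q² + q⁴), the product of all factors after the first has coefficients 1,-2,1,1,0,-1,1,1,1 for degrees 0…8.
[q⁸] = 1·1 − 1·1 + 2·1 = 2.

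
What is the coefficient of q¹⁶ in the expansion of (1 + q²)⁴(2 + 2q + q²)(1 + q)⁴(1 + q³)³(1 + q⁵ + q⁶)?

(1 + q²)⁴ has coefficients 1,0,4,0,6,0,4,0,1 for degrees 0…8.
(2 + 2q + q²) has coefficients 2,2,1,0,0,0,0,0,0,0,0,0,0,0,0,0,0 for degrees 0…16.
Multiplying by (1 + q)⁴ gives running coefficients 2,10,21,24,16,6,1,0,0,0,0,0,0,0,0,0,0 for degrees 0…16.
Multiplying by (1 + q³)³ gives running coefficients 2,10,21,30,46,69,79,78,81,77,58,39,27,16,6,1,0 for degrees 0…16.
Finally multiplying by (1 + q⁵ + q⁶), the product of all factors after the first has coefficients 2,10,21,30,46,71,91,109,132,153,173,187,184,175,164,136,97 for degrees 0…16.
[q¹⁶] = 1·97 + 4·164 + 6·184 + 4·173 + 1·132 = 2681.

2681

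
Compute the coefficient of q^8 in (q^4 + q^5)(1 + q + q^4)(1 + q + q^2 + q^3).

(q^4 + q^5) has coefficients 0,0,0,0,1,1 for degrees 0…5.
(1 + q + q^4) has coefficients 1,1,0,0,1,0,0,0,0 for degrees 0…8.
Finally multiplying by (1 + q + q^2 + q^3), the product of all factors after the first has coefficients 1,2,2,2,2,1,1,1,0 for degrees 0…8.
[q^8] = 1·2 + 1·2 = 4.

4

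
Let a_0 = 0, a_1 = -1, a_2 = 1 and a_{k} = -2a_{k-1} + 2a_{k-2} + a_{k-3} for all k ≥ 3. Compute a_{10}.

The ordinary generating function has denominator 1 + 2y - 2y^2 - y^3.
Iterating the recurrence: a_0,…,a_{10} = 0, -1, 1, -4, 9, -25, 64, -169, 441, -1156, 3025.

3025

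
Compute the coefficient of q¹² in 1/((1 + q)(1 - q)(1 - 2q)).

The denominator gives the recurrence a_n = 2a_(n−1) + a_(n−2) − 2a_(n−3) for n ≥ 3; the numerator fixes a_0 = 1, a_1 = 2, a_2 = 5.
Iterating: 1, 2, 5, 10, 21, 42, 85, 170, 341, 682, 1365, 2730, 5461, so a_12 = 5461.

5461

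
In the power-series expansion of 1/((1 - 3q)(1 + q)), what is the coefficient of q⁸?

4921

The denominator gives the recurrence a_n = 2a_(n−1) + 3a_(n−2) for n ≥ 2; the numerator fixes a_0 = 1, a_1 = 2.
Iterating: 1, 2, 7, 20, 61, 182, 547, 1640, 4921, so a_8 = 4921.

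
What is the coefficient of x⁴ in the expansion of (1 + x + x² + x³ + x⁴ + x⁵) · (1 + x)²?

4

(1 + x + x² + x³ + x⁴ + x⁵) has coefficients 1,1,1,1,1 for degrees 0…4.
(1 + x)² has coefficients 1,2,1,0,0 for degrees 0…4.
[x⁴] = 1·0 + 1·0 + 1·1 + 1·2 + 1·1 = 4.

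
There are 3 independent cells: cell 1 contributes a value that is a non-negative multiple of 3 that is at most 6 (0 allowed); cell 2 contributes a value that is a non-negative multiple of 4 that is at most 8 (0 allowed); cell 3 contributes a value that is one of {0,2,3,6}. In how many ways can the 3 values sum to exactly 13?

3

The generating function for the choices is (1 + x³ + x⁶)·(1 + x⁴ + x⁸)·(1 + x² + x³ + x⁶); the count is [x¹³].
(1 + x³ + x⁶) has coefficients 1,0,0,1,0,0,1 for degrees 0…6.
(1 + x⁴ + x⁸) has coefficients 1,0,0,0,1,0,0,0,1,0,0,0,0,0 for degrees 0…13.
Finally multiplying by (1 + x² + x³ + x⁶), the product of all factors after the first has coefficients 1,0,1,1,1,0,2,1,1,0,2,1,0,0 for degrees 0…13.
[x¹³] = 1·0 + 1·2 + 1·1 = 3.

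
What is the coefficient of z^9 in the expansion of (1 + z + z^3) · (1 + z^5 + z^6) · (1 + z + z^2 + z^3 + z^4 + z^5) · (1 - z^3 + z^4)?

(1 + z + z^3) has coefficients 1,1,0,1 for degrees 0…3.
(1 + z^5 + z^6) has coefficients 1,0,0,0,0,1,1,0,0,0 for degrees 0…9.
Multiplying by (1 + z + z^2 + z^3 + z^4 + z^5) gives running coefficients 1,1,1,1,1,2,2,2,2,2 for degrees 0…9.
Finally multiplying by (1 - z^3 + z^4), the product of all factors after the first has coefficients 1,1,1,0,1,2,2,2,1,2 for degrees 0…9.
[z^9] = 1·2 + 1·1 + 1·2 = 5.

5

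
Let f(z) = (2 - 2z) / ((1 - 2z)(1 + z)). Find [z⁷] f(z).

Partial fractions give a closed form: a_n = (2/3)·2^n + (4/3)·(-1)^n.
At n = 7: a_7 = 84.

84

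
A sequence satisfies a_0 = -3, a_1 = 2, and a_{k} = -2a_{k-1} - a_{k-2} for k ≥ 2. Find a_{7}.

-4

The ordinary generating function has denominator 1 + 2t + t^2.
Iterating the recurrence: a_0,…,a_{7} = -3, 2, -1, 0, 1, -2, 3, -4.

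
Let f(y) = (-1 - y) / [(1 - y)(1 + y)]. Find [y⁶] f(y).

The denominator gives the recurrence a_n = a_(n−2) for n ≥ 2; the numerator fixes a_0 = -1, a_1 = -1.
Iterating: -1, -1, -1, -1, -1, -1, -1, so a_6 = -1.

-1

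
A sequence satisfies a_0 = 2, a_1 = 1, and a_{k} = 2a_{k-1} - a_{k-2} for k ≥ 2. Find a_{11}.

-9

The ordinary generating function has denominator 1 - 2t + t^2.
Iterating the recurrence: a_0,…,a_{11} = 2, 1, 0, -1, -2, -3, -4, -5, -6, -7, -8, -9.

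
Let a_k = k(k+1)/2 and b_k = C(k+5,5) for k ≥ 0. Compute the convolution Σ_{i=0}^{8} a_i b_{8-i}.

Write out a_i and b_{8-i} for i = 0,…,8 and sum the products.
Σ = 0·1287 + 1·792 + 3·462 + 6·252 + 10·126 + 15·56 + 21·21 + 28·6 + 36·1 = 6435.

6435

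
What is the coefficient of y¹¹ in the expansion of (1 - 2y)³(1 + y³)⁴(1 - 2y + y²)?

52

(1 - 2y)³ has coefficients 1,-6,12,-8 for degrees 0…3.
(1 + y³)⁴ has coefficients 1,0,0,4,0,0,6,0,0,4,0,0 for degrees 0…11.
Finally multiplying by (1 - 2y + y²), the product of all factors after the first has coefficients 1,-2,1,4,-8,4,6,-12,6,4,-8,4 for degrees 0…11.
[y¹¹] = 1·4 − 6·(-8) + 12·4 − 8·6 = 52.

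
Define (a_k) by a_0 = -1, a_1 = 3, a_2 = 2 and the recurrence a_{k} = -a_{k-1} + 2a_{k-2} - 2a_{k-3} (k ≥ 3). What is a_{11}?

2484

The ordinary generating function has denominator 1 + z - 2z^2 + 2z^3.
Iterating the recurrence: a_0,…,a_{11} = -1, 3, 2, 6, -8, 16, -44, 92, -212, 484, -1092, 2484.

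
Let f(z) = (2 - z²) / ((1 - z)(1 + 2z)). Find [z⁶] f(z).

The denominator gives the recurrence a_n = −a_(n−1) + 2a_(n−2) for n ≥ 3; the numerator fixes a_0 = 2, a_1 = -2, a_2 = 5.
Iterating: 2, -2, 5, -9, 19, -37, 75, so a_6 = 75.

75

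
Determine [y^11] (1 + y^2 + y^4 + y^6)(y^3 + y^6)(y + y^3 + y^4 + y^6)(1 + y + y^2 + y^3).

(1 + y^2 + y^4 + y^6) has coefficients 1,0,1,0,1,0,1 for degrees 0…6.
(y^3 + y^6) has coefficients 0,0,0,1,0,0,1,0,0,0,0,0 for degrees 0…11.
Multiplying by (y + y^3 + y^4 + y^6) gives running coefficients 0,0,0,0,1,0,1,2,0,2,1,0 for degrees 0…11.
Finally multiplying by (1 + y + y^2 + y^3), the product of all factors after the first has coefficients 0,0,0,0,1,1,2,4,3,5,5,3 for degrees 0…11.
[y^11] = 1·3 + 1·5 + 1·4 + 1·1 = 13.

13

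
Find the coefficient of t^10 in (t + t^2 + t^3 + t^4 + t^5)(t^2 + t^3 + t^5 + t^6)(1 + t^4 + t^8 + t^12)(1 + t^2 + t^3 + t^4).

18

(t + t^2 + t^3 + t^4 + t^5) has coefficients 0,1,1,1,1,1 for degrees 0…5.
(t^2 + t^3 + t^5 + t^6) has coefficients 0,0,1,1,0,1,1,0,0,0,0 for degrees 0…10.
Multiplying by (1 + t^4 + t^8 + t^12) gives running coefficients 0,0,1,1,0,1,2,1,0,1,2 for degrees 0…10.
Finally multiplying by (1 + t^2 + t^3 + t^4), the product of all factors after the first has coefficients 0,0,1,1,1,3,4,3,3,5,5 for degrees 0…10.
[t^10] = 1·5 + 1·3 + 1·3 + 1·4 + 1·3 = 18.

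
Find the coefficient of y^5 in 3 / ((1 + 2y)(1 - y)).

-63

Partial fractions give a closed form: a_n = (2)·(-2)^n + (1)·1^n.
At n = 5: a_5 = -63.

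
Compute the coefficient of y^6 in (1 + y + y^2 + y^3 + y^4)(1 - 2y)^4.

(1 + y + y^2 + y^3 + y^4) has coefficients 1,1,1,1,1 for degrees 0…4.
(1 - 2y)^4 has coefficients 1,-8,24,-32,16,0,0 for degrees 0…6.
[y^6] = 1·0 + 1·0 + 1·16 + 1·(-32) + 1·24 = 8.

8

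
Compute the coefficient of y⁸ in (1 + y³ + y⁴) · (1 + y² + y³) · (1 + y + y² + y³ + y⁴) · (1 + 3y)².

(1 + y³ + y⁴) has coefficients 1,0,0,1,1 for degrees 0…4.
(1 + y² + y³) has coefficients 1,0,1,1,0,0,0,0,0 for degrees 0…8.
Multiplying by (1 + y + y² + y³ + y⁴) gives running coefficients 1,1,2,3,3,2,2,1,0 for degrees 0…8.
Finally multiplying by (1 + 3y)², the product of all factors after the first has coefficients 1,7,17,24,39,47,41,31,24 for degrees 0…8.
[y⁸] = 1·24 + 1·47 + 1·39 = 110.

110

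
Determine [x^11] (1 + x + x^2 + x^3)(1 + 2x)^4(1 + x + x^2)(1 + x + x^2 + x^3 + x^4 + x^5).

416

(1 + x + x^2 + x^3) has coefficients 1,1,1,1 for degrees 0…3.
(1 + 2x)^4 has coefficients 1,8,24,32,16,0,0,0,0,0,0,0 for degrees 0…11.
Multiplying by (1 + x + x^2) gives running coefficients 1,9,33,64,72,48,16,0,0,0,0,0 for degrees 0…11.
Finally multiplying by (1 + x + x^2 + x^3 + x^4 + x^5), the product of all factors after the first has coefficients 1,10,43,107,179,227,242,233,200,136,64,16 for degrees 0…11.
[x^11] = 1·16 + 1·64 + 1·136 + 1·200 = 416.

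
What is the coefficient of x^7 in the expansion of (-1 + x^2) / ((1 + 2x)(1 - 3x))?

-1128

The denominator gives the recurrence a_n = a_(n−1) + 6a_(n−2) for n ≥ 3; the numerator fixes a_0 = -1, a_1 = -1, a_2 = -6.
Iterating: -1, -1, -6, -12, -48, -120, -408, -1128, so a_7 = -1128.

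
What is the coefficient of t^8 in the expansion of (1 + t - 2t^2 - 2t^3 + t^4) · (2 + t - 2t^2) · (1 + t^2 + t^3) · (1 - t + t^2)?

(1 + t - 2t^2 - 2t^3 + t^4) has coefficients 1,1,-2,-2,1 for degrees 0…4.
(2 + t - 2t^2) has coefficients 2,1,-2,0,0,0,0,0,0 for degrees 0…8.
Multiplying by (1 + t^2 + t^3) gives running coefficients 2,1,0,3,-1,-2,0,0,0 for degrees 0…8.
Finally multiplying by (1 - t + t^2), the product of all factors after the first has coefficients 2,-1,1,4,-4,2,1,-2,0 for degrees 0…8.
[t^8] = 1·0 + 1·(-2) − 2·1 − 2·2 + 1·(-4) = -12.

-12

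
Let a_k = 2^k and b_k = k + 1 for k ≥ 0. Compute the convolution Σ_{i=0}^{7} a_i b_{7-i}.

502

This is [x^7] in the product of the two ordinary generating functions.
Σ = 1·8 + 2·7 + 4·6 + 8·5 + 16·4 + 32·3 + 64·2 + 128·1 = 502.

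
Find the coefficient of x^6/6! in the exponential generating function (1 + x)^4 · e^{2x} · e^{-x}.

The EGF product rule gives c_6 = Σ_{k_1+k_2+k_3=6} C(6; k_1,k_2,k_3) · ∏ g_i(k_i), where (1+x)^4 gives the falling factorial (4)_k; e^{2x} gives (2)^k; e^{-x} gives (-1)^k.
g_1(k) for k = 0…6: 1, 4, 12, 24, 24, 0, 0.
g_2(k) for k = 0…6: 1, 2, 4, 8, 16, 32, 64.
g_3(k) for k = 0…6: 1, -1, 1, -1, 1, -1, 1.
First combine the last two factors: h(k) = Σ_j C(k,j)·g_2(j)·g_3(k−j) for k = 0…6: 1, 1, 1, 1, 1, 1, 1.
c_6 = Σ_k C(6,k)·g_1(k)·h(6−k) = 1·1·1 + 6·4·1 + 15·12·1 + 20·24·1 + 15·24·1 = 1 + 24 + 180 + 480 + 360 = 1045.

1045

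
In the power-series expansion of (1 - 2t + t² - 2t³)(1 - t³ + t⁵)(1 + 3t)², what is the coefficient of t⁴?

(1 - 2t + t² - 2t³) has coefficients 1,-2,1,-2 for degrees 0…3.
(1 - t³ + t⁵) has coefficients 1,0,0,-1,0 for degrees 0…4.
Finally multiplying by (1 + 3t)², the product of all factors after the first has coefficients 1,6,9,-1,-6 for degrees 0…4.
[t⁴] = 1·(-6) − 2·(-1) + 1·9 − 2·6 = -7.

-7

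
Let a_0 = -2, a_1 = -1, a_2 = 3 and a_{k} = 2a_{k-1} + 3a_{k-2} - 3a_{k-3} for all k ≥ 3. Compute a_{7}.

582

The ordinary generating function has denominator 1 - 2y - 3y^2 + 3y^3.
Iterating the recurrence: a_0,…,a_{7} = -2, -1, 3, 9, 30, 78, 219, 582.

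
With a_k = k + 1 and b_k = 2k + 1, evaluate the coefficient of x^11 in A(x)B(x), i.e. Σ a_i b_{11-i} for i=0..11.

This is [x^11] in the product of the two ordinary generating functions.
Σ = 1·23 + 2·21 + 3·19 + 4·17 + 5·15 + 6·13 + 7·11 + 8·9 + 9·7 + 10·5 + 11·3 + 12·1 = 650.

650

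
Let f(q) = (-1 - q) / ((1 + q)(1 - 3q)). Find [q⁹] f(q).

-19683

Partial fractions give a closed form: a_n = (-1)·3^n.
At n = 9: a_9 = -19683.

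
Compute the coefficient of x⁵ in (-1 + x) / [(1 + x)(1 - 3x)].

Partial fractions give a closed form: a_n = (-1/2)·(-1)^n + (-1/2)·3^n.
At n = 5: a_5 = -121.

-121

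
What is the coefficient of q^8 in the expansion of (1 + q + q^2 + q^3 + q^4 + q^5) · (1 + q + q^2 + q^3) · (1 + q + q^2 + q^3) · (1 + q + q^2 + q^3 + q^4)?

(1 + q + q^2 + q^3 + q^4 + q^5) has coefficients 1,1,1,1,1,1 for degrees 0…5.
(1 + q + q^2 + q^3) has coefficients 1,1,1,1,0,0,0,0,0 for degrees 0…8.
Multiplying by (1 + q + q^2 + q^3) gives running coefficients 1,2,3,4,3,2,1,0,0 for degrees 0…8.
Finally multiplying by (1 + q + q^2 + q^3 + q^4), the product of all factors after the first has coefficients 1,3,6,10,13,14,13,10,6 for degrees 0…8.
[q^8] = 1·6 + 1·10 + 1·13 + 1·14 + 1·13 + 1·10 = 66.

66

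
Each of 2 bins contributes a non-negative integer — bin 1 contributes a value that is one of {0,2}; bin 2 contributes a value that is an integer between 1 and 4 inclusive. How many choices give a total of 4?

The generating function for the choices is (1 + q²)·(q + q² + q³ + q⁴); the count is [q⁴].
(1 + q²) has coefficients 1,0,1 for degrees 0…2.
(q + q² + q³ + q⁴) has coefficients 0,1,1,1,1 for degrees 0…4.
[q⁴] = 1·1 + 1·1 = 2.

2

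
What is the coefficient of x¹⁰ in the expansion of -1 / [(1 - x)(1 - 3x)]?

Partial fractions give a closed form: a_n = (1/2)·1^n + (-3/2)·3^n.
At n = 10: a_10 = -88573.

-88573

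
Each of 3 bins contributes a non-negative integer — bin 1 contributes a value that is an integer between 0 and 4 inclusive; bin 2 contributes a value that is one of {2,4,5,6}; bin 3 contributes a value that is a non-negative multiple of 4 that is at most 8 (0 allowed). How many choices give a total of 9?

5

The generating function for the choices is (1 + z + z² + z³ + z⁴)·(z² + z⁴ + z⁵ + z⁶)·(1 + z⁴ + z⁸); the count is [z⁹].
(1 + z + z² + z³ + z⁴) has coefficients 1,1,1,1,1 for degrees 0…4.
(z² + z⁴ + z⁵ + z⁶) has coefficients 0,0,1,0,1,1,1,0,0,0 for degrees 0…9.
Finally multiplying by (1 + z⁴ + z⁸), the product of all factors after the first has coefficients 0,0,1,0,1,1,2,0,1,1 for degrees 0…9.
[z⁹] = 1·1 + 1·1 + 1·0 + 1·2 + 1·1 = 5.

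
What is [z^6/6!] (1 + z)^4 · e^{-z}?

37

The EGF product rule gives c_6 = Σ_{k_1+k_2=6} C(6; k_1,k_2) · ∏ g_i(k_i), where (1+z)^4 gives the falling factorial (4)_k; e^{-z} gives (-1)^k.
g_1(k) for k = 0…6: 1, 4, 12, 24, 24, 0, 0.
g_2(k) for k = 0…6: 1, -1, 1, -1, 1, -1, 1.
c_6 = Σ_k C(6,k)·g_1(k)·g_2(6−k) = 1·1·1 + 6·4·(-1) + 15·12·1 + 20·24·(-1) + 15·24·1 = 1 − 24 + 180 − 480 + 360 = 37.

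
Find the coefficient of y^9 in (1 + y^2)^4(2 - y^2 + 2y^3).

(1 + y^2)^4 has coefficients 1,0,4,0,6,0,4,0,1 for degrees 0…8.
(2 - y^2 + 2y^3) has coefficients 2,0,-1,2,0,0,0,0,0,0 for degrees 0…9.
[y^9] = 1·0 + 4·0 + 6·0 + 4·2 + 1·0 = 8.

8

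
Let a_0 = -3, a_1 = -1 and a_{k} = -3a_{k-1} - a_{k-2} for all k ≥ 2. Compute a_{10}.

The ordinary generating function has denominator 1 + 3x + x^2.
Iterating the recurrence: a_0,…,a_{10} = -3, -1, 6, -17, 45, -118, 309, -809, 2118, -5545, 14517.

14517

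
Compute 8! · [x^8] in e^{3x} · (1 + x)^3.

263169

The EGF product rule gives c_8 = Σ_{k_1+k_2=8} C(8; k_1,k_2) · ∏ g_i(k_i), where e^{3x} gives (3)^k; (1+x)^3 gives the falling factorial (3)_k.
g_1(k) for k = 0…8: 1, 3, 9, 27, 81, 243, 729, 2187, 6561.
g_2(k) for k = 0…8: 1, 3, 6, 6, 0, 0, 0, 0, 0.
c_8 = Σ_k C(8,k)·g_1(k)·g_2(8−k) = 56·243·6 + 28·729·6 + 8·2187·3 + 1·6561·1 = 81648 + 122472 + 52488 + 6561 = 263169.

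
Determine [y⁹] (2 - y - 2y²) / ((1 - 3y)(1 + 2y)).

16649

The denominator gives the recurrence a_n = a_(n−1) + 6a_(n−2) for n ≥ 3; the numerator fixes a_0 = 2, a_1 = 1, a_2 = 11.
Iterating: 2, 1, 11, 17, 83, 185, 683, 1793, 5891, 16649, so a_9 = 16649.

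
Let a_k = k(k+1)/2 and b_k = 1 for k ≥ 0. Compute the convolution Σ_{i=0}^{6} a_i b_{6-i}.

56

Write out a_i and b_{6-i} for i = 0,…,6 and sum the products.
Σ = 0·1 + 1·1 + 3·1 + 6·1 + 10·1 + 15·1 + 21·1 = 56.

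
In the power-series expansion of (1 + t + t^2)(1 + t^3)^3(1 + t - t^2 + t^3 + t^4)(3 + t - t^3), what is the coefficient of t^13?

2

(1 + t + t^2) has coefficients 1,1,1 for degrees 0…2.
(1 + t^3)^3 has coefficients 1,0,0,3,0,0,3,0,0,1,0,0,0,0 for degrees 0…13.
Multiplying by (1 + t - t^2 + t^3 + t^4) gives running coefficients 1,1,-1,4,4,-3,6,6,-3,4,4,-1,1,1 for degrees 0…13.
Finally multiplying by (3 + t - t^3), the product of all factors after the first has coefficients 3,4,-2,10,15,-4,11,20,0,3,10,4,-2,0 for degrees 0…13.
[t^13] = 1·0 + 1·(-2) + 1·4 = 2.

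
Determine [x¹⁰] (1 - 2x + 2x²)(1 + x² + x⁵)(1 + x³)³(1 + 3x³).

(1 - 2x + 2x²) has coefficients 1,-2,2 for degrees 0…2.
(1 + x² + x⁵) has coefficients 1,0,1,0,0,1,0,0,0,0,0 for degrees 0…10.
Multiplying by (1 + x³)³ gives running coefficients 1,0,1,3,0,4,3,0,6,1,0 for degrees 0…10.
Finally multiplying by (1 + 3x³), the product of all factors after the first has coefficients 1,0,1,6,0,7,12,0,18,10,0 for degrees 0…10.
[x¹⁰] = 1·0 − 2·10 + 2·18 = 16.

16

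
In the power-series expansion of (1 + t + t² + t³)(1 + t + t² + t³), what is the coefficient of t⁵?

2

(1 + t + t² + t³) has coefficients 1,1,1,1 for degrees 0…3.
(1 + t + t² + t³) has coefficients 1,1,1,1,0,0 for degrees 0…5.
[t⁵] = 1·0 + 1·0 + 1·1 + 1·1 = 2.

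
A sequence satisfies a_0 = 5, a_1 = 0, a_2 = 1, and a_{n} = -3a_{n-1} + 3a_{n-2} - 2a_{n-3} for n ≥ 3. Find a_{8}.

9925

The ordinary generating function has denominator 1 + 3q - 3q^2 + 2q^3.
Iterating the recurrence: a_0,…,a_{8} = 5, 0, 1, -13, 42, -167, 653, -2544, 9925.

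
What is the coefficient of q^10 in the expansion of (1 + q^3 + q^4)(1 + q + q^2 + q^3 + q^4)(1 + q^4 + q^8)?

(1 + q^3 + q^4) has coefficients 1,0,0,1,1 for degrees 0…4.
(1 + q + q^2 + q^3 + q^4) has coefficients 1,1,1,1,1,0,0,0,0,0,0 for degrees 0…10.
Finally multiplying by (1 + q^4 + q^8), the product of all factors after the first has coefficients 1,1,1,1,2,1,1,1,2,1,1 for degrees 0…10.
[q^10] = 1·1 + 1·1 + 1·1 = 3.

3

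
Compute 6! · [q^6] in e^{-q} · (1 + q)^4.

The EGF product rule gives c_6 = Σ_{k_1+k_2=6} C(6; k_1,k_2) · ∏ g_i(k_i), where e^{-q} gives (-1)^k; (1+q)^4 gives the falling factorial (4)_k.
g_1(k) for k = 0…6: 1, -1, 1, -1, 1, -1, 1.
g_2(k) for k = 0…6: 1, 4, 12, 24, 24, 0, 0.
c_6 = Σ_k C(6,k)·g_1(k)·g_2(6−k) = 15·1·24 + 20·(-1)·24 + 15·1·12 + 6·(-1)·4 + 1·1·1 = 360 − 480 + 180 − 24 + 1 = 37.

37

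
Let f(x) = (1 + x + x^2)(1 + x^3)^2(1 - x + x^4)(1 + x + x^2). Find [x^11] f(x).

(1 + x + x^2) has coefficients 1,1,1 for degrees 0…2.
(1 + x^3)^2 has coefficients 1,0,0,2,0,0,1,0,0,0,0,0 for degrees 0…11.
Multiplying by (1 - x + x^4) gives running coefficients 1,-1,0,2,-1,0,1,1,0,0,1,0 for degrees 0…11.
Finally multiplying by (1 + x + x^2), the product of all factors after the first has coefficients 1,0,0,1,1,1,0,2,2,1,1,1 for degrees 0…11.
[x^11] = 1·1 + 1·1 + 1·1 = 3.

3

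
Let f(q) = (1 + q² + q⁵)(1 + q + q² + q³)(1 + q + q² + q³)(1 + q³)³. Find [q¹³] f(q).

27

(1 + q² + q⁵) has coefficients 1,0,1,0,0,1 for degrees 0…5.
(1 + q + q² + q³) has coefficients 1,1,1,1,0,0,0,0,0,0,0,0,0,0 for degrees 0…13.
Multiplying by (1 + q + q² + q³) gives running coefficients 1,2,3,4,3,2,1,0,0,0,0,0,0,0 for degrees 0…13.
Finally multiplying by (1 + q³)³, the product of all factors after the first has coefficients 1,2,3,7,9,11,16,15,15,16,11,9,7,3 for degrees 0…13.
[q¹³] = 1·3 + 1·9 + 1·15 = 27.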